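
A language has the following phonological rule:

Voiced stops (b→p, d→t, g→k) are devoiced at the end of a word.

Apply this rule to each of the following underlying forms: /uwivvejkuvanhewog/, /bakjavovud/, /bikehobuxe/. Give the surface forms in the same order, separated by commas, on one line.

/uwivvejkuvanhewog/: /g/ is a voiced stop in word-final position, so it devoices to [k]. → [uwivvejkuvanhewok].
/bakjavovud/: /d/ is a voiced stop in word-final position, so it devoices to [t]. → [bakjavovut].
/bikehobuxe/: the rule's environment is not met; surfaces unchanged as [bikehobuxe].

uwivvejkuvanhewok, bakjavovut, bikehobuxe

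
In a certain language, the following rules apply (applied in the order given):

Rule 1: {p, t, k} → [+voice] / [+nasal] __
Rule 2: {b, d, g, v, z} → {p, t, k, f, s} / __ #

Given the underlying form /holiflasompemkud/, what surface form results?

Rule 1 (post-nasal voicing): /p/ is a voiceless stop immediately after the nasal /m/, so it voices to [b]. /k/ is a voiceless stop immediately after the nasal /m/, so it voices to [g]. /holiflasompemkud/ → holiflasombemgud.
Rule 2 (final devoicing): /d/ is a voiced obstruent in word-final position, so it devoices to [t]. /holiflasombemgud/ → holiflasombemgut.

holiflasombemgut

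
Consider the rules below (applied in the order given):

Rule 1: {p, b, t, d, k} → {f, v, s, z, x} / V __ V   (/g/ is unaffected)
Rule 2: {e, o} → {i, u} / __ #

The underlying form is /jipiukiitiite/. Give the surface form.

jifiuxiisiisi

Rule 1 (intervocalic spirantization): /p/ is a stop between vowels /i/ and /i/, so it spirantizes to the fricative [f]. /k/ is a stop between vowels /u/ and /i/, so it spirantizes to the fricative [x]. /t/ is a stop between vowels /i/ and /i/, so it spirantizes to the fricative [s]. /t/ is a stop between vowels /i/ and /e/, so it spirantizes to the fricative [s]. /jipiukiitiite/ → jifiuxiisiise.
Rule 2 (final vowel raising): /e/ is a mid vowel in word-final position, so it raises to [i]. /jifiuxiisiise/ → jifiuxiisiisi.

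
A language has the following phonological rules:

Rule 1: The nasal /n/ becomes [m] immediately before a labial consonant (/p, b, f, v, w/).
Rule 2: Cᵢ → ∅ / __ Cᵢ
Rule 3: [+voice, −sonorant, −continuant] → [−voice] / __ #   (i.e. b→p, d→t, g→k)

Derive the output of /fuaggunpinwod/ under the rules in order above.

Rule 1 (nasal place assimilation): /n/ precedes the labial consonant /p/, so it assimilates in place to [m]. /n/ precedes the labial consonant /w/, so it assimilates in place to [m]. /fuaggunpinwod/ → fuaggumpimwod.
Rule 2 (degemination): /gg/ is a geminate; the first /g/ deletes. /fuaggumpimwod/ → fuagumpimwod.
Rule 3 (final devoicing): /d/ is a voiced stop in word-final position, so it devoices to [t]. /fuagumpimwod/ → fuagumpimwot.

fuagumpimwot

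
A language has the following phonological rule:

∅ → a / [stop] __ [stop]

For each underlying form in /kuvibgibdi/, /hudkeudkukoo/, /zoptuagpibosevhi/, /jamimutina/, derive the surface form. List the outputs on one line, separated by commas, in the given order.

/kuvibgibdi/: /b/ and /g/ form a stop–stop cluster, so [a] is inserted between them. /b/ and /d/ form a stop–stop cluster, so [a] is inserted between them. → [kuvibagibadi].
/hudkeudkukoo/: /d/ and /k/ form a stop–stop cluster, so [a] is inserted between them. /d/ and /k/ form a stop–stop cluster, so [a] is inserted between them. → [hudakeudakukoo].
/zoptuagpibosevhi/: /p/ and /t/ form a stop–stop cluster, so [a] is inserted between them. /g/ and /p/ form a stop–stop cluster, so [a] is inserted between them. → [zopatuagapibosevhi].
/jamimutina/: the rule's environment is not met; surfaces unchanged as [jamimutina].

kuvibagibadi, hudakeudakukoo, zopatuagapibosevhi, jamimutina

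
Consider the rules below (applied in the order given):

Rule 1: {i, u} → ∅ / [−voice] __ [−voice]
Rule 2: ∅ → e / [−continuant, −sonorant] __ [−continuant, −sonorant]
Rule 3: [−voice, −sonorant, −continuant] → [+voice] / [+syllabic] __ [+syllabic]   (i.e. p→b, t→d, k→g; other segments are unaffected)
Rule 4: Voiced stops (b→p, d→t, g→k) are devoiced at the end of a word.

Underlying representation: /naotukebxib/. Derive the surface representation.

Rule 1 (high vowel syncope): /u/ is a high vowel flanked by voiceless consonants /t/ and /k/, so it deletes. /naotukebxib/ → naotkebxib.
Rule 2 (stop-cluster e-epenthesis): /t/ and /k/ form a stop–stop cluster, so [e] is inserted between them. /naotkebxib/ → naotekebxib.
Rule 3 (intervocalic voicing): /t/ is a voiceless stop between vowels /o/ and /e/, so it voices to [d]. /k/ is a voiceless stop between vowels /e/ and /e/, so it voices to [g]. /naotekebxib/ → naodegebxib.
Rule 4 (final devoicing): /b/ is a voiced stop in word-final position, so it devoices to [p]. /naodegebxib/ → naodegebxip.

naodegebxip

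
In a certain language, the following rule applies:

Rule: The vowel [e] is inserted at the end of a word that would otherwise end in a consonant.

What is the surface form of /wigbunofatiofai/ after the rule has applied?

No segment of /wigbunofatiofai/ meets the structural description of the rule, so the form surfaces unchanged.

wigbunofatiofai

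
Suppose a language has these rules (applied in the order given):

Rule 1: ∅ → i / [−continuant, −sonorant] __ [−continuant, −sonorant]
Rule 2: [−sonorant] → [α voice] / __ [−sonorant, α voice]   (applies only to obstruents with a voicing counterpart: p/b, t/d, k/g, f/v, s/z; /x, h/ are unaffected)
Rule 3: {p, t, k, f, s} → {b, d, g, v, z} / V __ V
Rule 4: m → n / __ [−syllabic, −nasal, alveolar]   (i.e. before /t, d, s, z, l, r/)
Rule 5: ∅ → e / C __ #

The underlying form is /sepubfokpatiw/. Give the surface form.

Rule 1 (stop-cluster i-epenthesis): /k/ and /p/ form a stop–stop cluster, so [i] is inserted between them. /sepubfokpatiw/ → sepubfokipatiw.
Rule 2 (regressive voicing assimilation): /b/ precedes the voiceless obstruent /f/, so it devoices to [p] by assimilation. /sepubfokipatiw/ → sepupfokipatiw.
Rule 3 (intervocalic voicing): /p/ is a voiceless obstruent between vowels /e/ and /u/, so it voices to [b]. /k/ is a voiceless obstruent between vowels /o/ and /i/, so it voices to [g]. /p/ is a voiceless obstruent between vowels /i/ and /a/, so it voices to [b]. /t/ is a voiceless obstruent between vowels /a/ and /i/, so it voices to [d]. /sepupfokipatiw/ → sebupfogibadiw.
Rule 4 (nasal place assimilation): no segment meets the environment; /sebupfogibadiw/ is unchanged.
Rule 5 (final e-epenthesis): the form ends in the consonant /w/, so [e] is inserted word-finally. /sebupfogibadiw/ → sebupfogibadiwe.

sebupfogibadiwe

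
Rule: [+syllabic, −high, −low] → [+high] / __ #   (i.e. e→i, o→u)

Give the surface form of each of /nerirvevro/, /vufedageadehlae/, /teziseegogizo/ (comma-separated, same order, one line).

/nerirvevro/: /o/ is a mid vowel in word-final position, so it raises to [u]. → [nerirvevru].
/vufedageadehlae/: /e/ is a mid vowel in word-final position, so it raises to [i]. → [vufedageadehlai].
/teziseegogizo/: /o/ is a mid vowel in word-final position, so it raises to [u]. → [teziseegogizu].

nerirvevru, vufedageadehlai, teziseegogizu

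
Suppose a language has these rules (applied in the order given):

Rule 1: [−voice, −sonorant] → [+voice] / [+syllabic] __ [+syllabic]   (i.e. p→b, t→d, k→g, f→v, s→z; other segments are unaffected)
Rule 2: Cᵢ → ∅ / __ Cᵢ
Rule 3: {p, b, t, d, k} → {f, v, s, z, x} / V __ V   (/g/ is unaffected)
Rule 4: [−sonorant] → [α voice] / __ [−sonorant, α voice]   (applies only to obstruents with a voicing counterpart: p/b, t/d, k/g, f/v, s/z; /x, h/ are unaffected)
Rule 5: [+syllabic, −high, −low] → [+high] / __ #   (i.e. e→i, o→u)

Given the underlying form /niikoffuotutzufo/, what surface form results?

niigofuozudzuvu

Rule 1 (intervocalic voicing): /k/ is a voiceless obstruent between vowels /i/ and /o/, so it voices to [g]. /t/ is a voiceless obstruent between vowels /o/ and /u/, so it voices to [d]. /f/ is a voiceless obstruent between vowels /u/ and /o/, so it voices to [v]. /niikoffuotutzufo/ → niigoffuodutzuvo.
Rule 2 (degemination): /ff/ is a geminate; the first /f/ deletes. /niigoffuodutzuvo/ → niigofuodutzuvo.
Rule 3 (intervocalic spirantization): /d/ is a stop between vowels /o/ and /u/, so it spirantizes to the fricative [z]. /niigofuodutzuvo/ → niigofuozutzuvo.
Rule 4 (regressive voicing assimilation): /t/ precedes the voiced obstruent /z/, so it voices to [d] by assimilation. /niigofuozutzuvo/ → niigofuozudzuvo.
Rule 5 (final vowel raising): /o/ is a mid vowel in word-final position, so it raises to [u]. /niigofuozudzuvo/ → niigofuozudzuvu.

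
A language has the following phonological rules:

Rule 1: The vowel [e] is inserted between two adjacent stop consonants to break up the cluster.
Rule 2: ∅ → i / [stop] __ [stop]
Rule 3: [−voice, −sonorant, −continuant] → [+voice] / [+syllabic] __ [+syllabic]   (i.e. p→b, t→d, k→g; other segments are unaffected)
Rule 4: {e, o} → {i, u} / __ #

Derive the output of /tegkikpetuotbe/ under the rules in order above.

Rule 1 (stop-cluster e-epenthesis): /g/ and /k/ form a stop–stop cluster, so [e] is inserted between them. /k/ and /p/ form a stop–stop cluster, so [e] is inserted between them. /t/ and /b/ form a stop–stop cluster, so [e] is inserted between them. /tegkikpetuotbe/ → tegekikepetuotebe.
Rule 2 (stop-cluster i-epenthesis): no segment meets the environment; /tegekikepetuotebe/ is unchanged.
Rule 3 (intervocalic voicing): /k/ is a voiceless stop between vowels /e/ and /i/, so it voices to [g]. /k/ is a voiceless stop between vowels /i/ and /e/, so it voices to [g]. /p/ is a voiceless stop between vowels /e/ and /e/, so it voices to [b]. /t/ is a voiceless stop between vowels /e/ and /u/, so it voices to [d]. /t/ is a voiceless stop between vowels /o/ and /e/, so it voices to [d]. /tegekikepetuotebe/ → tegegigebeduodebe.
Rule 4 (final vowel raising): /e/ is a mid vowel in word-final position, so it raises to [i]. /tegegigebeduodebe/ → tegegigebeduodebi.

tegegigebeduodebi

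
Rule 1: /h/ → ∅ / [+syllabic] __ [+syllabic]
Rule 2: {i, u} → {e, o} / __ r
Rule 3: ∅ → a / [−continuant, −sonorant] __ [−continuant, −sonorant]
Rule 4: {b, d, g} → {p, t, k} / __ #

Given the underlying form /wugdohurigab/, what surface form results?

wugadoorigap

Rule 1 (intervocalic h-deletion): /h/ occurs between vowels /o/ and /u/, so it deletes. /wugdohurigab/ → wugdourigab.
Rule 2 (pre-rhotic lowering): /u/ is a high vowel immediately before /r/, so it lowers to [o]. /wugdourigab/ → wugdoorigab.
Rule 3 (stop-cluster a-epenthesis): /g/ and /d/ form a stop–stop cluster, so [a] is inserted between them. /wugdoorigab/ → wugadoorigab.
Rule 4 (final devoicing): /b/ is a voiced stop in word-final position, so it devoices to [p]. /wugadoorigab/ → wugadoorigap.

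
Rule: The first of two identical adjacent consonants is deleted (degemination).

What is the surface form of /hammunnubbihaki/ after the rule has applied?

hamunubihaki

/mm/ is a geminate; the first /m/ deletes.
/nn/ is a geminate; the first /n/ deletes.
/bb/ is a geminate; the first /b/ deletes.
Surface form: [hamunubihaki].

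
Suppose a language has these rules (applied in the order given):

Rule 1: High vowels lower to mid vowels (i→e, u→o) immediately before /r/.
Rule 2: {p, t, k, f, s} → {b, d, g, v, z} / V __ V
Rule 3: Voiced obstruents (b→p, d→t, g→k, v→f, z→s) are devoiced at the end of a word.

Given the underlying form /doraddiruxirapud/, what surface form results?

doradderuxerabut

Rule 1 (pre-rhotic lowering): /i/ is a high vowel immediately before /r/, so it lowers to [e]. /i/ is a high vowel immediately before /r/, so it lowers to [e]. /doraddiruxirapud/ → doradderuxerapud.
Rule 2 (intervocalic voicing): /p/ is a voiceless obstruent between vowels /a/ and /u/, so it voices to [b]. /doradderuxerapud/ → doradderuxerabud.
Rule 3 (final devoicing): /d/ is a voiced obstruent in word-final position, so it devoices to [t]. /doradderuxerabud/ → doradderuxerabut.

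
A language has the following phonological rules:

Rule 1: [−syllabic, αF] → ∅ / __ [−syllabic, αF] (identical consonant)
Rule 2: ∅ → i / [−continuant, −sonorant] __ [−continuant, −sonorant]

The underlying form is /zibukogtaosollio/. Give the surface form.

Rule 1 (degemination): /ll/ is a geminate; the first /l/ deletes. /zibukogtaosollio/ → zibukogtaosolio.
Rule 2 (stop-cluster i-epenthesis): /g/ and /t/ form a stop–stop cluster, so [i] is inserted between them. /zibukogtaosolio/ → zibukogitaosolio.

zibukogitaosolio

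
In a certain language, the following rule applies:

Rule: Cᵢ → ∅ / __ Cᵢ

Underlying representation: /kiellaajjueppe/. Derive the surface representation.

kielaajuepe

/ll/ is a geminate; the first /l/ deletes.
/jj/ is a geminate; the first /j/ deletes.
/pp/ is a geminate; the first /p/ deletes.
The other instances of /k/, /l/, /j/, /p/ do not occur in the required environment and remain unchanged.
Surface form: [kielaajuepe].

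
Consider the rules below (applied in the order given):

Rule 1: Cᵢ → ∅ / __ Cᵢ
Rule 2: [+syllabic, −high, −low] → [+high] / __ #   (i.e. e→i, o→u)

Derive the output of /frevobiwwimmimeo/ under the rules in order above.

frevobiwimimeu

Rule 1 (degemination): /ww/ is a geminate; the first /w/ deletes. /mm/ is a geminate; the first /m/ deletes. /frevobiwwimmimeo/ → frevobiwimimeo.
Rule 2 (final vowel raising): /o/ is a mid vowel in word-final position, so it raises to [u]. /frevobiwimimeo/ → frevobiwimimeu.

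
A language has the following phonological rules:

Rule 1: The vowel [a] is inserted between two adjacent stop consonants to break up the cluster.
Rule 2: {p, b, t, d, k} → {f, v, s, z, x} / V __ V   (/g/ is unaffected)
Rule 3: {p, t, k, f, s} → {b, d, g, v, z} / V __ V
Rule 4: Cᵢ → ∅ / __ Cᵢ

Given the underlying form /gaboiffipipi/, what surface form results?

Rule 1 (stop-cluster a-epenthesis): no segment meets the environment; /gaboiffipipi/ is unchanged.
Rule 2 (intervocalic spirantization): /b/ is a stop between vowels /a/ and /o/, so it spirantizes to the fricative [v]. /p/ is a stop between vowels /i/ and /i/, so it spirantizes to the fricative [f]. /p/ is a stop between vowels /i/ and /i/, so it spirantizes to the fricative [f]. /gaboiffipipi/ → gavoiffififi.
Rule 3 (intervocalic voicing): /f/ is a voiceless obstruent between vowels /i/ and /i/, so it voices to [v]. /f/ is a voiceless obstruent between vowels /i/ and /i/, so it voices to [v]. /gavoiffififi/ → gavoiffivivi.
Rule 4 (degemination): /ff/ is a geminate; the first /f/ deletes. /gavoiffivivi/ → gavoifivivi.

gavoifivivi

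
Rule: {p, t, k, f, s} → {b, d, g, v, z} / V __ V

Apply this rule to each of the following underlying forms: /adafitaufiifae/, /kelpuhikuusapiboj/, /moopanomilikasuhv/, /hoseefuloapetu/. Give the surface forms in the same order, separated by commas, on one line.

adavidauviivae, kelpuhiguuzabiboj, moobanomiligazuhv, hozeevuloabedu

/adafitaufiifae/: /f/ is a voiceless obstruent between vowels /a/ and /i/, so it voices to [v]. /t/ is a voiceless obstruent between vowels /i/ and /a/, so it voices to [d]. /f/ is a voiceless obstruent between vowels /u/ and /i/, so it voices to [v]. /f/ is a voiceless obstruent between vowels /i/ and /a/, so it voices to [v]. → [adavidauviivae].
/kelpuhikuusapiboj/: /k/ is a voiceless obstruent between vowels /i/ and /u/, so it voices to [g]. /s/ is a voiceless obstruent between vowels /u/ and /a/, so it voices to [z]. /p/ is a voiceless obstruent between vowels /a/ and /i/, so it voices to [b]. → [kelpuhiguuzabiboj].
/moopanomilikasuhv/: /p/ is a voiceless obstruent between vowels /o/ and /a/, so it voices to [b]. /k/ is a voiceless obstruent between vowels /i/ and /a/, so it voices to [g]. /s/ is a voiceless obstruent between vowels /a/ and /u/, so it voices to [z]. → [moobanomiligazuhv].
/hoseefuloapetu/: /s/ is a voiceless obstruent between vowels /o/ and /e/, so it voices to [z]. /f/ is a voiceless obstruent between vowels /e/ and /u/, so it voices to [v]. /p/ is a voiceless obstruent between vowels /a/ and /e/, so it voices to [b]. /t/ is a voiceless obstruent between vowels /e/ and /u/, so it voices to [d]. → [hozeevuloabedu].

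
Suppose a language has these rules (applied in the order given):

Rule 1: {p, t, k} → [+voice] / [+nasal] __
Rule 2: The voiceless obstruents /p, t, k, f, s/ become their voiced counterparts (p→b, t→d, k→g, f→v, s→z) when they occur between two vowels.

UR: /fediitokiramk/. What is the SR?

Rule 1 (post-nasal voicing): /k/ is a voiceless stop immediately after the nasal /m/, so it voices to [g]. /fediitokiramk/ → fediitokiramg.
Rule 2 (intervocalic voicing): /t/ is a voiceless obstruent between vowels /i/ and /o/, so it voices to [d]. /k/ is a voiceless obstruent between vowels /o/ and /i/, so it voices to [g]. /fediitokiramg/ → fediidogiramg.

fediidogiramg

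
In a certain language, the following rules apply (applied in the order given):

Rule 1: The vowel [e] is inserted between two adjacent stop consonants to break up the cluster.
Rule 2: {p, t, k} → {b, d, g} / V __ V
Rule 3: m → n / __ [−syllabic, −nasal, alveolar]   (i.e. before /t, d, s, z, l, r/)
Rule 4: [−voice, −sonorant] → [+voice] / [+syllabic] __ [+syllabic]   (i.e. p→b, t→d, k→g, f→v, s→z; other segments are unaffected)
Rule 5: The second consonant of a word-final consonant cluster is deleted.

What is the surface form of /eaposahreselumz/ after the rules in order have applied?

Rule 1 (stop-cluster e-epenthesis): no segment meets the environment; /eaposahreselumz/ is unchanged.
Rule 2 (intervocalic voicing): /p/ is a voiceless stop between vowels /a/ and /o/, so it voices to [b]. /eaposahreselumz/ → eabosahreselumz.
Rule 3 (nasal place assimilation): /m/ precedes the alveolar consonant /z/, so it assimilates in place to [n]. /eabosahreselumz/ → eabosahreselunz.
Rule 4 (intervocalic voicing): /s/ is a voiceless obstruent between vowels /o/ and /a/, so it voices to [z]. /s/ is a voiceless obstruent between vowels /e/ and /e/, so it voices to [z]. /eabosahreselunz/ → eabozahrezelunz.
Rule 5 (final cluster simplification): /z/ is the second consonant of a word-final cluster /nz/, so it deletes. /eabozahrezelunz/ → eabozahrezelun.

eabozahrezelun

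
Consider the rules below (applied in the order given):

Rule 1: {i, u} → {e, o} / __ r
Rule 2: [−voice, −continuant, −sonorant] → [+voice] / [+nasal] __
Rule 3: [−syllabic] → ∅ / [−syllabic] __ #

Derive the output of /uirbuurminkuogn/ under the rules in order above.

uerbuorminguog

Rule 1 (pre-rhotic lowering): /i/ is a high vowel immediately before /r/, so it lowers to [e]. /u/ is a high vowel immediately before /r/, so it lowers to [o]. /uirbuurminkuogn/ → uerbuorminkuogn.
Rule 2 (post-nasal voicing): /k/ is a voiceless stop immediately after the nasal /n/, so it voices to [g]. /uerbuorminkuogn/ → uerbuorminguogn.
Rule 3 (final cluster simplification): /n/ is the second consonant of a word-final cluster /gn/, so it deletes. /uerbuorminguogn/ → uerbuorminguog.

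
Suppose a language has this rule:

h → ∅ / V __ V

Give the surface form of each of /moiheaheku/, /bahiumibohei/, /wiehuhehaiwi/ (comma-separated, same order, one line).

/moiheaheku/: /h/ occurs between vowels /i/ and /e/, so it deletes. /h/ occurs between vowels /a/ and /e/, so it deletes. → [moieaeku].
/bahiumibohei/: /h/ occurs between vowels /a/ and /i/, so it deletes. /h/ occurs between vowels /o/ and /e/, so it deletes. → [baiumiboei].
/wiehuhehaiwi/: /h/ occurs between vowels /e/ and /u/, so it deletes. /h/ occurs between vowels /u/ and /e/, so it deletes. /h/ occurs between vowels /e/ and /a/, so it deletes. → [wieueaiwi].

moieaeku, baiumiboei, wieueaiwi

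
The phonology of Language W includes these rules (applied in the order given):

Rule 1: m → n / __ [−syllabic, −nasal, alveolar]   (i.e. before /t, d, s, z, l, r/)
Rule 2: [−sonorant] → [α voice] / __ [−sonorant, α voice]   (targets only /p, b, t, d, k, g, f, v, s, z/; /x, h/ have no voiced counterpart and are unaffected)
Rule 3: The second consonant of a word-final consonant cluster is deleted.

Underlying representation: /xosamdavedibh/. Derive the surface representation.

xosandavedip

Rule 1 (nasal place assimilation): /m/ precedes the alveolar consonant /d/, so it assimilates in place to [n]. /xosamdavedibh/ → xosandavedibh.
Rule 2 (regressive voicing assimilation): /b/ precedes the voiceless obstruent /h/, so it devoices to [p] by assimilation. /xosandavedibh/ → xosandavediph.
Rule 3 (final cluster simplification): /h/ is the second consonant of a word-final cluster /ph/, so it deletes. /xosandavediph/ → xosandavedip.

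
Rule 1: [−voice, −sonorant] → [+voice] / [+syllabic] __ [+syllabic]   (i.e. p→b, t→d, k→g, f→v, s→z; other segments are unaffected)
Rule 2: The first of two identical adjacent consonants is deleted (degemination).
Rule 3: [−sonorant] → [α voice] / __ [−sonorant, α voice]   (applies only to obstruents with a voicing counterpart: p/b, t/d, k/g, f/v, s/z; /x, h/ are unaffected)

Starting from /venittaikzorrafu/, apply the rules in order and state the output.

Rule 1 (intervocalic voicing): /f/ is a voiceless obstruent between vowels /a/ and /u/, so it voices to [v]. /venittaikzorrafu/ → venittaikzorravu.
Rule 2 (degemination): /tt/ is a geminate; the first /t/ deletes. /rr/ is a geminate; the first /r/ deletes. /venittaikzorravu/ → venitaikzoravu.
Rule 3 (regressive voicing assimilation): /k/ precedes the voiced obstruent /z/, so it voices to [g] by assimilation. /venitaikzoravu/ → venitaigzoravu.

venitaigzoravu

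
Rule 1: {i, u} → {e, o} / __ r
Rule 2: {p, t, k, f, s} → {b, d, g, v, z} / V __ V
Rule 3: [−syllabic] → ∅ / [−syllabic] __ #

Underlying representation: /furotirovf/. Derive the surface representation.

Rule 1 (pre-rhotic lowering): /u/ is a high vowel immediately before /r/, so it lowers to [o]. /i/ is a high vowel immediately before /r/, so it lowers to [e]. /furotirovf/ → foroterovf.
Rule 2 (intervocalic voicing): /t/ is a voiceless obstruent between vowels /o/ and /e/, so it voices to [d]. /foroterovf/ → foroderovf.
Rule 3 (final cluster simplification): /f/ is the second consonant of a word-final cluster /vf/, so it deletes. /foroderovf/ → foroderov.

foroderov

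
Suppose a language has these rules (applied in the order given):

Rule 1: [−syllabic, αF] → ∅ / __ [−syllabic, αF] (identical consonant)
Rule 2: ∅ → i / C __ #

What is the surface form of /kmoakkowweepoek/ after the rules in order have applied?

Rule 1 (degemination): /kk/ is a geminate; the first /k/ deletes. /ww/ is a geminate; the first /w/ deletes. /kmoakkowweepoek/ → kmoakoweepoek.
Rule 2 (final i-epenthesis): the form ends in the consonant /k/, so [i] is inserted word-finally. /kmoakoweepoek/ → kmoakoweepoeki.

kmoakoweepoeki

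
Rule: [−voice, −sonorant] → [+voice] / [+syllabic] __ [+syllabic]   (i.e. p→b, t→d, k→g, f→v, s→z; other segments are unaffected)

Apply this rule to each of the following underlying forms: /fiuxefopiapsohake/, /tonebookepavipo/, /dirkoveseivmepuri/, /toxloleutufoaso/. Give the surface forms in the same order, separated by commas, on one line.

fiuxevobiapsohage, toneboogebavibo, dirkovezeivmeburi, toxloleuduvoazo

/fiuxefopiapsohake/: /f/ is a voiceless obstruent between vowels /e/ and /o/, so it voices to [v]. /p/ is a voiceless obstruent between vowels /o/ and /i/, so it voices to [b]. /k/ is a voiceless obstruent between vowels /a/ and /e/, so it voices to [g]. → [fiuxevobiapsohage].
/tonebookepavipo/: /k/ is a voiceless obstruent between vowels /o/ and /e/, so it voices to [g]. /p/ is a voiceless obstruent between vowels /e/ and /a/, so it voices to [b]. /p/ is a voiceless obstruent between vowels /i/ and /o/, so it voices to [b]. → [toneboogebavibo].
/dirkoveseivmepuri/: /s/ is a voiceless obstruent between vowels /e/ and /e/, so it voices to [z]. /p/ is a voiceless obstruent between vowels /e/ and /u/, so it voices to [b]. → [dirkovezeivmeburi].
/toxloleutufoaso/: /t/ is a voiceless obstruent between vowels /u/ and /u/, so it voices to [d]. /f/ is a voiceless obstruent between vowels /u/ and /o/, so it voices to [v]. /s/ is a voiceless obstruent between vowels /a/ and /o/, so it voices to [z]. → [toxloleuduvoazo].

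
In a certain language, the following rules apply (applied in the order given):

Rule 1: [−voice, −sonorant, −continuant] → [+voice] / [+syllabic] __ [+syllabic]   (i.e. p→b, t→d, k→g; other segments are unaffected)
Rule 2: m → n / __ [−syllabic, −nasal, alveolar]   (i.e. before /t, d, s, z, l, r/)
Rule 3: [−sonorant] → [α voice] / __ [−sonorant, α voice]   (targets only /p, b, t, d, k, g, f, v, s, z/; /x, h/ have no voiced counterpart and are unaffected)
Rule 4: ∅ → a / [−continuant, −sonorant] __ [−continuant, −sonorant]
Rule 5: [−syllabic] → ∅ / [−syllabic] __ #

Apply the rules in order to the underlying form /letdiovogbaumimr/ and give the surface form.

ledadiovogabaumin

Rule 1 (intervocalic voicing): no segment meets the environment; /letdiovogbaumimr/ is unchanged.
Rule 2 (nasal place assimilation): /m/ precedes the alveolar consonant /r/, so it assimilates in place to [n]. /letdiovogbaumimr/ → letdiovogbauminr.
Rule 3 (regressive voicing assimilation): /t/ precedes the voiced obstruent /d/, so it voices to [d] by assimilation. /letdiovogbauminr/ → leddiovogbauminr.
Rule 4 (stop-cluster a-epenthesis): /d/ and /d/ form a stop–stop cluster, so [a] is inserted between them. /g/ and /b/ form a stop–stop cluster, so [a] is inserted between them. /leddiovogbauminr/ → ledadiovogabauminr.
Rule 5 (final cluster simplification): /r/ is the second consonant of a word-final cluster /nr/, so it deletes. /ledadiovogabauminr/ → ledadiovogabaumin.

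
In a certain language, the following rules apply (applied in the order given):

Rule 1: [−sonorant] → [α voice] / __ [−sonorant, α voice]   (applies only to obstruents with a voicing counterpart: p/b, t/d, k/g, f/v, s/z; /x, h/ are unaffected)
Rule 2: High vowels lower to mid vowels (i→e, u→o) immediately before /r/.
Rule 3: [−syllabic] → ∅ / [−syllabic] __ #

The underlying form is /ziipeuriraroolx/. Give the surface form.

ziipeorerarool

Rule 1 (regressive voicing assimilation): no segment meets the environment; /ziipeuriraroolx/ is unchanged.
Rule 2 (pre-rhotic lowering): /u/ is a high vowel immediately before /r/, so it lowers to [o]. /i/ is a high vowel immediately before /r/, so it lowers to [e]. /ziipeuriraroolx/ → ziipeoreraroolx.
Rule 3 (final cluster simplification): /x/ is the second consonant of a word-final cluster /lx/, so it deletes. /ziipeoreraroolx/ → ziipeorerarool.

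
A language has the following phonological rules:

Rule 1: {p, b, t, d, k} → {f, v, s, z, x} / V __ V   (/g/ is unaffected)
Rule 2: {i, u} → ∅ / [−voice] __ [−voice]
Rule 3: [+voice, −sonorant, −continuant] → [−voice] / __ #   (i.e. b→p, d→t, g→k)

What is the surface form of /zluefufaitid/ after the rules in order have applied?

Rule 1 (intervocalic spirantization): /t/ is a stop between vowels /i/ and /i/, so it spirantizes to the fricative [s]. /zluefufaitid/ → zluefufaisid.
Rule 2 (high vowel syncope): /u/ is a high vowel flanked by voiceless consonants /f/ and /f/, so it deletes. /zluefufaisid/ → zlueffaisid.
Rule 3 (final devoicing): /d/ is a voiced stop in word-final position, so it devoices to [t]. /zlueffaisid/ → zlueffaisit.

zlueffaisit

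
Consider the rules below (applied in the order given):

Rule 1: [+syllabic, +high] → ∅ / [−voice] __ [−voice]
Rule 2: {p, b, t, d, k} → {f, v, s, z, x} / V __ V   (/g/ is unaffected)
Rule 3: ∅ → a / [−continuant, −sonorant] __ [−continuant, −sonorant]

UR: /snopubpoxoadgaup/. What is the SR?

Rule 1 (high vowel syncope): no segment meets the environment; /snopubpoxoadgaup/ is unchanged.
Rule 2 (intervocalic spirantization): /p/ is a stop between vowels /o/ and /u/, so it spirantizes to the fricative [f]. /snopubpoxoadgaup/ → snofubpoxoadgaup.
Rule 3 (stop-cluster a-epenthesis): /b/ and /p/ form a stop–stop cluster, so [a] is inserted between them. /d/ and /g/ form a stop–stop cluster, so [a] is inserted between them. /snofubpoxoadgaup/ → snofubapoxoadagaup.

snofubapoxoadagaup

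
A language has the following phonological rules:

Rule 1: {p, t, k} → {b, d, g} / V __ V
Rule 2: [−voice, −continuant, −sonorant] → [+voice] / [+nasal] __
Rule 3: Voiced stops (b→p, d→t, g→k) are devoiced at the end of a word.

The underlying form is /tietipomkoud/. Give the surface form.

Rule 1 (intervocalic voicing): /t/ is a voiceless stop between vowels /e/ and /i/, so it voices to [d]. /p/ is a voiceless stop between vowels /i/ and /o/, so it voices to [b]. /tietipomkoud/ → tiedibomkoud.
Rule 2 (post-nasal voicing): /k/ is a voiceless stop immediately after the nasal /m/, so it voices to [g]. /tiedibomkoud/ → tiedibomgoud.
Rule 3 (final devoicing): /d/ is a voiced stop in word-final position, so it devoices to [t]. /tiedibomgoud/ → tiedibomgout.

tiedibomgout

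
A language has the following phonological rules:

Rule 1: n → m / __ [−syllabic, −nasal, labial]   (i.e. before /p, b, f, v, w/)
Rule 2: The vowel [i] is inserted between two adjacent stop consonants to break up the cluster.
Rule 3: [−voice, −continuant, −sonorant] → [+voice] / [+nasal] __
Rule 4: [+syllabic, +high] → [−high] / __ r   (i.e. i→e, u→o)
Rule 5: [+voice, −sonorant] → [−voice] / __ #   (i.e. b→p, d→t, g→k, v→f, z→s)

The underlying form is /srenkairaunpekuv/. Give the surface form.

srengaeraumbekuf

Rule 1 (nasal place assimilation): /n/ precedes the labial consonant /p/, so it assimilates in place to [m]. /srenkairaunpekuv/ → srenkairaumpekuv.
Rule 2 (stop-cluster i-epenthesis): no segment meets the environment; /srenkairaumpekuv/ is unchanged.
Rule 3 (post-nasal voicing): /k/ is a voiceless stop immediately after the nasal /n/, so it voices to [g]. /p/ is a voiceless stop immediately after the nasal /m/, so it voices to [b]. /srenkairaumpekuv/ → srengairaumbekuv.
Rule 4 (pre-rhotic lowering): /i/ is a high vowel immediately before /r/, so it lowers to [e]. /srengairaumbekuv/ → srengaeraumbekuv.
Rule 5 (final devoicing): /v/ is a voiced obstruent in word-final position, so it devoices to [f]. /srengaeraumbekuv/ → srengaeraumbekuf.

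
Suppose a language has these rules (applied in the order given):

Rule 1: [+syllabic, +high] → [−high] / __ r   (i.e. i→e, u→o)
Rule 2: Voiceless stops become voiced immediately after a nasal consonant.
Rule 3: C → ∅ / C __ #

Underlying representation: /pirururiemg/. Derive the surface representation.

perororiem

Rule 1 (pre-rhotic lowering): /i/ is a high vowel immediately before /r/, so it lowers to [e]. /u/ is a high vowel immediately before /r/, so it lowers to [o]. /u/ is a high vowel immediately before /r/, so it lowers to [o]. /pirururiemg/ → perororiemg.
Rule 2 (post-nasal voicing): no segment meets the environment; /perororiemg/ is unchanged.
Rule 3 (final cluster simplification): /g/ is the second consonant of a word-final cluster /mg/, so it deletes. /perororiemg/ → perororiem.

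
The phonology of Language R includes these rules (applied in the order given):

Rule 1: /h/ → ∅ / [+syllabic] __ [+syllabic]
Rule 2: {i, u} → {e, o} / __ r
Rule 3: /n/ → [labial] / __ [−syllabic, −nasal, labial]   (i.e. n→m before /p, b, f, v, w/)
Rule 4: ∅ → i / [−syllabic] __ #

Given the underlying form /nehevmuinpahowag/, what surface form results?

neevmuimpaowagi

Rule 1 (intervocalic h-deletion): /h/ occurs between vowels /e/ and /e/, so it deletes. /h/ occurs between vowels /a/ and /o/, so it deletes. /nehevmuinpahowag/ → neevmuinpaowag.
Rule 2 (pre-rhotic lowering): no segment meets the environment; /neevmuinpaowag/ is unchanged.
Rule 3 (nasal place assimilation): /n/ precedes the labial consonant /p/, so it assimilates in place to [m]. /neevmuinpaowag/ → neevmuimpaowag.
Rule 4 (final i-epenthesis): the form ends in the consonant /g/, so [i] is inserted word-finally. /neevmuimpaowag/ → neevmuimpaowagi.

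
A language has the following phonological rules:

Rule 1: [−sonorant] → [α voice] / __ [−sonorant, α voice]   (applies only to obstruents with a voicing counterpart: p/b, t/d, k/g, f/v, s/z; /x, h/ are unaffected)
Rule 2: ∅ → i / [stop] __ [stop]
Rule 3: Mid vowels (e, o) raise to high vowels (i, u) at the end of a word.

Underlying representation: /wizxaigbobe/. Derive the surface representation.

Rule 1 (regressive voicing assimilation): /z/ precedes the voiceless obstruent /x/, so it devoices to [s] by assimilation. /wizxaigbobe/ → wisxaigbobe.
Rule 2 (stop-cluster i-epenthesis): /g/ and /b/ form a stop–stop cluster, so [i] is inserted between them. /wisxaigbobe/ → wisxaigibobe.
Rule 3 (final vowel raising): /e/ is a mid vowel in word-final position, so it raises to [i]. /wisxaigibobe/ → wisxaigibobi.

wisxaigibobi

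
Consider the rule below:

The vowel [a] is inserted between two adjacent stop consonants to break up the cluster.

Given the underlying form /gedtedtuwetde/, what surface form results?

/d/ and /t/ form a stop–stop cluster, so [a] is inserted between them.
/d/ and /t/ form a stop–stop cluster, so [a] is inserted between them.
/t/ and /d/ form a stop–stop cluster, so [a] is inserted between them.
Surface form: [gedatedatuwetade].

gedatedatuwetade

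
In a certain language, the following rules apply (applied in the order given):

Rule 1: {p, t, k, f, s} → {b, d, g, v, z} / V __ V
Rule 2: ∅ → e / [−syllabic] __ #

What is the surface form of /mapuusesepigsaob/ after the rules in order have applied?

mabuuzezebigsaobe

Rule 1 (intervocalic voicing): /p/ is a voiceless obstruent between vowels /a/ and /u/, so it voices to [b]. /s/ is a voiceless obstruent between vowels /u/ and /e/, so it voices to [z]. /s/ is a voiceless obstruent between vowels /e/ and /e/, so it voices to [z]. /p/ is a voiceless obstruent between vowels /e/ and /i/, so it voices to [b]. /mapuusesepigsaob/ → mabuuzezebigsaob.
Rule 2 (final e-epenthesis): the form ends in the consonant /b/, so [e] is inserted word-finally. /mabuuzezebigsaob/ → mabuuzezebigsaobe.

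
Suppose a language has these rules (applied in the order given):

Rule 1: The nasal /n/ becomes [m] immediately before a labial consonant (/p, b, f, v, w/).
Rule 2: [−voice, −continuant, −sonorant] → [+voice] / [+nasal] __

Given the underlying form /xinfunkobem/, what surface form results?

ximfungobem

Rule 1 (nasal place assimilation): /n/ precedes the labial consonant /f/, so it assimilates in place to [m]. /xinfunkobem/ → ximfunkobem.
Rule 2 (post-nasal voicing): /k/ is a voiceless stop immediately after the nasal /n/, so it voices to [g]. /ximfunkobem/ → ximfungobem.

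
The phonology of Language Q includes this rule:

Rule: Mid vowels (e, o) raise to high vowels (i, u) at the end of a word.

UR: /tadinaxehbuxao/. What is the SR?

tadinaxehbuxau

Scanning /tadinaxehbuxao/: /e/ at position 8 is not in the conditioning environment; /o/ is a mid vowel in word-final position, so it raises to [u].
Result: [tadinaxehbuxau].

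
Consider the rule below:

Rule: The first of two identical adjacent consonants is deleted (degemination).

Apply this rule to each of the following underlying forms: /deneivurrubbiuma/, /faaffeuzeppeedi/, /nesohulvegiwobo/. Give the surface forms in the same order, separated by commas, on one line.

deneivurubiuma, faafeuzepeedi, nesohulvegiwobo

/deneivurrubbiuma/: /rr/ is a geminate; the first /r/ deletes. /bb/ is a geminate; the first /b/ deletes. → [deneivurubiuma].
/faaffeuzeppeedi/: /ff/ is a geminate; the first /f/ deletes. /pp/ is a geminate; the first /p/ deletes. → [faafeuzepeedi].
/nesohulvegiwobo/: the rule's environment is not met; surfaces unchanged as [nesohulvegiwobo].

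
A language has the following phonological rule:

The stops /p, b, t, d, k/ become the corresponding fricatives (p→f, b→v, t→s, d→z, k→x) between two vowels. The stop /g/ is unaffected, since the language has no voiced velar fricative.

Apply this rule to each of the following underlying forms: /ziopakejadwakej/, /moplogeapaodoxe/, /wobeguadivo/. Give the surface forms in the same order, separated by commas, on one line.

ziofaxejadwaxej, moplogeafaozoxe, woveguazivo

/ziopakejadwakej/: /p/ is a stop between vowels /o/ and /a/, so it spirantizes to the fricative [f]. /k/ is a stop between vowels /a/ and /e/, so it spirantizes to the fricative [x]. /k/ is a stop between vowels /a/ and /e/, so it spirantizes to the fricative [x]. → [ziofaxejadwaxej].
/moplogeapaodoxe/: /p/ is a stop between vowels /a/ and /a/, so it spirantizes to the fricative [f]. /d/ is a stop between vowels /o/ and /o/, so it spirantizes to the fricative [z]. → [moplogeafaozoxe].
/wobeguadivo/: /b/ is a stop between vowels /o/ and /e/, so it spirantizes to the fricative [v]. /d/ is a stop between vowels /a/ and /i/, so it spirantizes to the fricative [z]. → [woveguazivo].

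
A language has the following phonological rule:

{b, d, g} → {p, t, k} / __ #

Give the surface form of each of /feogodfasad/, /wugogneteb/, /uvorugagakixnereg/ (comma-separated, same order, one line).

feogodfasat, wugognetep, uvorugagakixnerek

/feogodfasad/: /d/ is a voiced stop in word-final position, so it devoices to [t]. → [feogodfasat].
/wugogneteb/: /b/ is a voiced stop in word-final position, so it devoices to [p]. → [wugognetep].
/uvorugagakixnereg/: /g/ is a voiced stop in word-final position, so it devoices to [k]. → [uvorugagakixnerek].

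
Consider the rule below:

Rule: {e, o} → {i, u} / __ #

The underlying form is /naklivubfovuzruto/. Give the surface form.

Scanning /naklivubfovuzruto/: /o/ at position 10 is not in the conditioning environment; /o/ is a mid vowel in word-final position, so it raises to [u].
Result: [naklivubfovuzrutu].

naklivubfovuzrutu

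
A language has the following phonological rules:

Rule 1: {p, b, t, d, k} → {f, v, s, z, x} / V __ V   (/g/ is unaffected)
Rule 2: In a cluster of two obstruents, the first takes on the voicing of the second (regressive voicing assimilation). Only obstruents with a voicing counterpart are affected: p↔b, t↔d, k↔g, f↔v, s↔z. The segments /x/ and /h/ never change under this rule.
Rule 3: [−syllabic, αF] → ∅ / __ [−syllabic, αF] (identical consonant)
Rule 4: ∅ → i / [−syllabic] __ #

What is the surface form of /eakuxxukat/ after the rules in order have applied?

eaxuxuxati

Rule 1 (intervocalic spirantization): /k/ is a stop between vowels /a/ and /u/, so it spirantizes to the fricative [x]. /k/ is a stop between vowels /u/ and /a/, so it spirantizes to the fricative [x]. /eakuxxukat/ → eaxuxxuxat.
Rule 2 (regressive voicing assimilation): no segment meets the environment; /eaxuxxuxat/ is unchanged.
Rule 3 (degemination): /xx/ is a geminate; the first /x/ deletes. /eaxuxxuxat/ → eaxuxuxat.
Rule 4 (final i-epenthesis): the form ends in the consonant /t/, so [i] is inserted word-finally. /eaxuxuxat/ → eaxuxuxati.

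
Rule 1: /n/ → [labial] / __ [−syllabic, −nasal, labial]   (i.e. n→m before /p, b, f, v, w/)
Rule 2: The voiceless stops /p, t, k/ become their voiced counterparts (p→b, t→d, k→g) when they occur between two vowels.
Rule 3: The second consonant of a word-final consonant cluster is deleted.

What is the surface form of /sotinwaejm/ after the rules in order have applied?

Rule 1 (nasal place assimilation): /n/ precedes the labial consonant /w/, so it assimilates in place to [m]. /sotinwaejm/ → sotimwaejm.
Rule 2 (intervocalic voicing): /t/ is a voiceless stop between vowels /o/ and /i/, so it voices to [d]. /sotimwaejm/ → sodimwaejm.
Rule 3 (final cluster simplification): /m/ is the second consonant of a word-final cluster /jm/, so it deletes. /sodimwaejm/ → sodimwaej.

sodimwaej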